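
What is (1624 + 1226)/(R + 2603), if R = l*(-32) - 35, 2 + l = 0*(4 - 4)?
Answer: 1425/1316 ≈ 1.0828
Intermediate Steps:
l = -2 (l = -2 + 0*(4 - 4) = -2 + 0*0 = -2 + 0 = -2)
R = 29 (R = -2*(-32) - 35 = 64 - 35 = 29)
(1624 + 1226)/(R + 2603) = (1624 + 1226)/(29 + 2603) = 2850/2632 = 2850*(1/2632) = 1425/1316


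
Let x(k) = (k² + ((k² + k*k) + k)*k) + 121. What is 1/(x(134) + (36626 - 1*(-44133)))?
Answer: 1/4929000 ≈ 2.0288e-7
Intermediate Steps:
x(k) = 121 + k² + k*(k + 2*k²) (x(k) = (k² + ((k² + k²) + k)*k) + 121 = (k² + (2*k² + k)*k) + 121 = (k² + (k + 2*k²)*k) + 121 = (k² + k*(k + 2*k²)) + 121 = 121 + k² + k*(k + 2*k²))
1/(x(134) + (36626 - 1*(-44133))) = 1/((121 + 2*134² + 2*134³) + (36626 - 1*(-44133))) = 1/((121 + 2*17956 + 2*2406104) + (36626 + 44133)) = 1/((121 + 35912 + 4812208) + 80759) = 1/(4848241 + 80759) = 1/4929000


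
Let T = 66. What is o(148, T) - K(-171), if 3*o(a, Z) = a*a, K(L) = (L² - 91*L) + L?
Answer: -111989/3 ≈ -37330.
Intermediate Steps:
K(L) = L² - 90*L
o(a, Z) = a²/3 (o(a, Z) = (a*a)/3 = a²/3)
o(148, T) - K(-171) = (⅓)*148² - (-171)*(-90 - 171) = (⅓)*21904 - (-171)*(-261) = 21904/3 - 1*44631 = 21904/3 - 44631 = -111989/3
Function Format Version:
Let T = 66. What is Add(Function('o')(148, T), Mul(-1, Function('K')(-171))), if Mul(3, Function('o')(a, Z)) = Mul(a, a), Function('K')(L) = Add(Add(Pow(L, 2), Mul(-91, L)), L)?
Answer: Rational(-111989, 3) ≈ -37330.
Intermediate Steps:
Function('K')(L) = Add(Pow(L, 2), Mul(-90, L))
Function('o')(a, Z) = Mul(Rational(1, 3), Pow(a, 2)) (Function('o')(a, Z) = Mul(Rational(1, 3), Mul(a, a)) = Mul(Rational(1, 3), Pow(a, 2)))
Add(Function('o')(148, T), Mul(-1, Function('K')(-171))) = Add(Mul(Rational(1, 3), Pow(148, 2)), Mul(-1, Mul(-171, Add(-90, -171)))) = Add(Mul(Rational(1, 3), 21904), Mul(-1, Mul(-171, -261))) = Add(Rational(21904, 3), Mul(-1, 44631)) = Add(Rational(21904, 3), -44631) = Rational(-111989, 3)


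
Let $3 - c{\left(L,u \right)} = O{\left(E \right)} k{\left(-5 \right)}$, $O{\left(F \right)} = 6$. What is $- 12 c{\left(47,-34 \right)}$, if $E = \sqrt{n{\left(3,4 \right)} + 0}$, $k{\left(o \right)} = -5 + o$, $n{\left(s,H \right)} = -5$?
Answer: $-756$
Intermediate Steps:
$E = i \sqrt{5}$ ($E = \sqrt{-5 + 0} = \sqrt{-5} = i \sqrt{5} \approx 2.2361 i$)
$c{\left(L,u \right)} = 63$ ($c{\left(L,u \right)} = 3 - 6 \left(-5 - 5\right) = 3 - 6 \left(-10\right) = 3 - -60 = 3 + 60 = 63$)
$- 12 c{\left(47,-34 \right)} = \left(-12\right) 63 = -756$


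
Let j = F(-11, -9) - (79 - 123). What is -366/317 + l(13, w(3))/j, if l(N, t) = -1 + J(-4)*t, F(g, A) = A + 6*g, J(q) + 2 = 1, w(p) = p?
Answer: -10078/9827 ≈ -1.0255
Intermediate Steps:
J(q) = -1 (J(q) = -2 + 1 = -1)
j = -31 (j = (-9 + 6*(-11)) - (79 - 123) = (-9 - 66) - 1*(-44) = -75 + 44 = -31)
l(N, t) = -1 - t
-366/317 + l(13, w(3))/j = -366/317 + (-1 - 1*3)/(-31) = -366*1/317 + (-1 - 3)*(-1/31) = -366/317 - 4*(-1/31) = -366/317 + 4/31 = -10078/9827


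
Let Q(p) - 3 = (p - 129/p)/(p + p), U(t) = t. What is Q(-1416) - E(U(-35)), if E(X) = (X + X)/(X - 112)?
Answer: 9431089/3118976 ≈ 3.0238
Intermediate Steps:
Q(p) = 3 + (p - 129/p)/(2*p) (Q(p) = 3 + (p - 129/p)/(p + p) = 3 + (p - 129/p)/((2*p)) = 3 + (p - 129/p)*(1/(2*p)) = 3 + (p - 129/p)/(2*p))
E(X) = 2*X/(-112 + X) (E(X) = (2*X)/(-112 + X) = 2*X/(-112 + X))
Q(-1416) - E(U(-35)) = (7/2 - 129/2/(-1416)²) - 2*(-35)/(-112 - 35) = (7/2 - 129/2*1/2005056) - 2*(-35)/(-147) = (7/2 - 43/1336704) - 2*(-35)*(-1)/147 = 4678421/1336704 - 1*10/21 = 4678421/1336704 - 10/21 = 9431089/3118976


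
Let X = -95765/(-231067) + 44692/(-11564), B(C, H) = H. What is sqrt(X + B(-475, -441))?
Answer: I*sqrt(4047614698231640409)/95430671 ≈ 21.082*I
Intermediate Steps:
X = -2304854976/668014697 (X = -95765*(-1/231067) + 44692*(-1/11564) = 95765/231067 - 11173/2891 = -2304854976/668014697 ≈ -3.4503)
sqrt(X + B(-475, -441)) = sqrt(-2304854976/668014697 - 441) = sqrt(-296899336353/668014697) = I*sqrt(4047614698231640409)/95430671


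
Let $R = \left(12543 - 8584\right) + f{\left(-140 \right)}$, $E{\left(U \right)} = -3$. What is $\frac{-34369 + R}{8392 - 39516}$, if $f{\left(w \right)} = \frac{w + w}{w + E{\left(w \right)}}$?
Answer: $\frac{2174175}{2225366} \approx 0.977$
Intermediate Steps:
$f{\left(w \right)} = \frac{2 w}{-3 + w}$ ($f{\left(w \right)} = \frac{w + w}{w - 3} = \frac{2 w}{-3 + w}$)
$R = \frac{566417}{143}$ ($R = \left(12543 - 8584\right) + 2 \left(-140\right) \frac{1}{-3 - 140} = 3959 + 2 \left(-140\right) \frac{1}{-143} = 3959 + 2 \left(-140\right) \left(- \frac{1}{143}\right) = 3959 + \frac{280}{143} = \frac{566417}{143} \approx 3961.0$)
$\frac{-34369 + R}{8392 - 39516} = \frac{-34369 + \frac{566417}{143}}{8392 - 39516} = - \frac{4348350}{143 \left(-31124\right)} = \left(- \frac{4348350}{143}\right) \left(- \frac{1}{31124}\right) = \frac{2174175}{2225366}$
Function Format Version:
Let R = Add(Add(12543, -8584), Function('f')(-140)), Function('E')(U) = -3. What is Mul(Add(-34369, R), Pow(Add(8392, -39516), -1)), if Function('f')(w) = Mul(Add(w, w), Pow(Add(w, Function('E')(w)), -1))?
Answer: Rational(2174175, 2225366) ≈ 0.97700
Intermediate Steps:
Function('f')(w) = Mul(2, w, Pow(Add(-3, w), -1)) (Function('f')(w) = Mul(Add(w, w), Pow(Add(w, -3), -1)) = Mul(Mul(2, w), Pow(Add(-3, w), -1)) = Mul(2, w, Pow(Add(-3, w), -1)))
R = Rational(566417, 143) (R = Add(Add(12543, -8584), Mul(2, -140, Pow(Add(-3, -140), -1))) = Add(3959, Mul(2, -140, Pow(-143, -1))) = Add(3959, Mul(2, -140, Rational(-1, 143))) = Add(3959, Rational(280, 143)) = Rational(566417, 143) ≈ 3961.0)
Mul(Add(-34369, R), Pow(Add(8392, -39516), -1)) = Mul(Add(-34369, Rational(566417, 143)), Pow(Add(8392, -39516), -1)) = Mul(Rational(-4348350, 143), Pow(-31124, -1)) = Mul(Rational(-4348350, 143), Rational(-1, 31124)) = Rational(2174175, 2225366)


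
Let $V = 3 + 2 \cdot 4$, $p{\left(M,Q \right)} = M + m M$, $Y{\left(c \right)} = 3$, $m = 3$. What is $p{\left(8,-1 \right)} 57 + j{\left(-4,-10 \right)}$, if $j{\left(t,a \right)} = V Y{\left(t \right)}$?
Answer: $1857$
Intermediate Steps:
$p{\left(M,Q \right)} = 4 M$ ($p{\left(M,Q \right)} = M + 3 M = 4 M$)
$V = 11$ ($V = 3 + 8 = 11$)
$j{\left(t,a \right)} = 33$ ($j{\left(t,a \right)} = 11 \cdot 3 = 33$)
$p{\left(8,-1 \right)} 57 + j{\left(-4,-10 \right)} = 4 \cdot 8 \cdot 57 + 33 = 32 \cdot 57 + 33 = 1824 + 33 = 1857$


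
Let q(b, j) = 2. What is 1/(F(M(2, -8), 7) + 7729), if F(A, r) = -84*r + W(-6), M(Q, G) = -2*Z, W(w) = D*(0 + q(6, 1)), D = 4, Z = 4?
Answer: 1/7149 ≈ 0.00013988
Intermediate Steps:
W(w) = 8 (W(w) = 4*(0 + 2) = 4*2 = 8)
M(Q, G) = -8 (M(Q, G) = -2*4 = -8)
F(A, r) = 8 - 84*r (F(A, r) = -84*r + 8 = 8 - 84*r)
1/(F(M(2, -8), 7) + 7729) = 1/((8 - 84*7) + 7729) = 1/((8 - 588) + 7729) = 1/(-580 + 7729) = 1/7149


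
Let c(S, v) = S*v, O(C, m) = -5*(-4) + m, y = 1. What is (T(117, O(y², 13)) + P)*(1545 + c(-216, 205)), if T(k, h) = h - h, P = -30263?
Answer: 1293289305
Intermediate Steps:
O(C, m) = 20 + m
T(k, h) = 0
(T(117, O(y², 13)) + P)*(1545 + c(-216, 205)) = (0 - 30263)*(1545 - 216*205) = -30263*(1545 - 44280) = -30263*(-42735) = 1293289305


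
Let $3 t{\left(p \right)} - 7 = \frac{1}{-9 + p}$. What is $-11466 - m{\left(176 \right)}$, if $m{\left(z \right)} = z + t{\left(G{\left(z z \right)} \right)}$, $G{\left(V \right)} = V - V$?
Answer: $- \frac{314396}{27} \approx -11644.0$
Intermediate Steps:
$G{\left(V \right)} = 0$
$t{\left(p \right)} = \frac{7}{3} + \frac{1}{3 \left(-9 + p\right)}$
$m{\left(z \right)} = \frac{62}{27} + z$ ($m{\left(z \right)} = z + \frac{-62 + 7 \cdot 0}{3 \left(-9 + 0\right)} = z + \frac{-62 + 0}{3 \left(-9\right)} = z + \frac{1}{3} \left(- \frac{1}{9}\right) \left(-62\right) = z + \frac{62}{27} = \frac{62}{27} + z$)
$-11466 - m{\left(176 \right)} = -11466 - \left(\frac{62}{27} + 176\right) = -11466 - \frac{4814}{27} = - \frac{314396}{27}$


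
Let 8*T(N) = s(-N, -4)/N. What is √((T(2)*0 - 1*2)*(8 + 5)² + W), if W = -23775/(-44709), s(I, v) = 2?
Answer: I*√74951493967/14903 ≈ 18.37*I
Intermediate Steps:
W = 7925/14903 (W = -23775*(-1/44709) = 7925/14903 ≈ 0.53177)
T(N) = 1/(4*N) (T(N) = (2/N)/8 = 1/(4*N))
√((T(2)*0 - 1*2)*(8 + 5)² + W) = √((((¼)/2)*0 - 1*2)*(8 + 5)² + 7925/14903) = √((((¼)*(½))*0 - 2)*13² + 7925/14903) = √(((⅛)*0 - 2)*169 + 7925/14903) = √((0 - 2)*169 + 7925/14903) = √(-2*169 + 7925/14903) = √(-338 + 7925/14903) = √(-5029289/14903) = I*√74951493967/14903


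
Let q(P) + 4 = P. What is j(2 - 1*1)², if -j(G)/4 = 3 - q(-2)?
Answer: 1296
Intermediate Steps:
q(P) = -4 + P
j(G) = -36 (j(G) = -4*(3 - (-4 - 2)) = -4*(3 - 1*(-6)) = -4*(3 + 6) = -4*9 = -36)
j(2 - 1*1)² = (-36)² = 1296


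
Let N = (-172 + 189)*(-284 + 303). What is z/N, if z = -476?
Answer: -28/19 ≈ -1.4737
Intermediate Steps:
N = 323 (N = 17*19 = 323)
z/N = -476/323 = -476*1/323 = -28/19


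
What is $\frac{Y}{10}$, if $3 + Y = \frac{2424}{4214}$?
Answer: $- \frac{5109}{21070} \approx -0.24248$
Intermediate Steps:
$Y = - \frac{5109}{2107}$ ($Y = -3 + \frac{2424}{4214} = -3 + 2424 \cdot \frac{1}{4214} = -3 + \frac{1212}{2107} = - \frac{5109}{2107} \approx -2.4248$)
$\frac{Y}{10} = \frac{1}{10} \left(- \frac{5109}{2107}\right) = - \frac{5109}{21070}$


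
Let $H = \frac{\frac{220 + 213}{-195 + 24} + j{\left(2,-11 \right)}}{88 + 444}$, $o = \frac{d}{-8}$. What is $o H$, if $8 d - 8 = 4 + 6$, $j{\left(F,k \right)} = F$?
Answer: $\frac{13}{46208} \approx 0.00028134$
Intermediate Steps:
$d = \frac{9}{4}$ ($d = 1 + \frac{4 + 6}{8} = 1 + \frac{1}{8} \cdot 10 = 1 + \frac{5}{4} = \frac{9}{4} \approx 2.25$)
$o = - \frac{9}{32}$ ($o = \frac{1}{-8} \cdot \frac{9}{4} = \left(- \frac{1}{8}\right) \frac{9}{4} = - \frac{9}{32} \approx -0.28125$)
$H = - \frac{13}{12996}$ ($H = \frac{\frac{220 + 213}{-195 + 24} + 2}{88 + 444} = \frac{\frac{433}{-171} + 2}{532} = \left(433 \left(- \frac{1}{171}\right) + 2\right) \frac{1}{532} = \left(- \frac{433}{171} + 2\right) \frac{1}{532} = \left(- \frac{91}{171}\right) \frac{1}{532} = - \frac{13}{12996} \approx -0.0010003$)
$o H = \left(- \frac{9}{32}\right) \left(- \frac{13}{12996}\right) = \frac{13}{46208}$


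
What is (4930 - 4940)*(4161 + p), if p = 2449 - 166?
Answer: -64440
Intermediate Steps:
p = 2283
(4930 - 4940)*(4161 + p) = (4930 - 4940)*(4161 + 2283) = -10*6444 = -64440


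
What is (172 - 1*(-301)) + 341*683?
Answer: 233376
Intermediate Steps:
(172 - 1*(-301)) + 341*683 = (172 + 301) + 232903 = 473 + 232903 = 233376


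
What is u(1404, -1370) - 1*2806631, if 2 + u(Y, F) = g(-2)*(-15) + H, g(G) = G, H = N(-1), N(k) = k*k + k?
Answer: -2806603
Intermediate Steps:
N(k) = k + k**2 (N(k) = k**2 + k = k + k**2)
H = 0 (H = -(1 - 1) = -1*0 = 0)
u(Y, F) = 28 (u(Y, F) = -2 + (-2*(-15) + 0) = -2 + (30 + 0) = -2 + 30 = 28)
u(1404, -1370) - 1*2806631 = 28 - 1*2806631 = 28 - 2806631 = -2806603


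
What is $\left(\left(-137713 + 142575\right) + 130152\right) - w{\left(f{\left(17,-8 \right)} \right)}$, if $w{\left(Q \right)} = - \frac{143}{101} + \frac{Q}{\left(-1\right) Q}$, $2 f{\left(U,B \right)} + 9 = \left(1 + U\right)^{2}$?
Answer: $\frac{13636658}{101} \approx 1.3502 \cdot 10^{5}$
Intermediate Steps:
$f{\left(U,B \right)} = - \frac{9}{2} + \frac{\left(1 + U\right)^{2}}{2}$
$w{\left(Q \right)} = - \frac{244}{101}$ ($w{\left(Q \right)} = \left(-143\right) \frac{1}{101} + Q \left(- \frac{1}{Q}\right) = - \frac{143}{101} - 1 = - \frac{244}{101}$)
$\left(\left(-137713 + 142575\right) + 130152\right) - w{\left(f{\left(17,-8 \right)} \right)} = \left(\left(-137713 + 142575\right) + 130152\right) - - \frac{244}{101} = \left(4862 + 130152\right) + \frac{244}{101} = 135014 + \frac{244}{101} = \frac{13636658}{101}$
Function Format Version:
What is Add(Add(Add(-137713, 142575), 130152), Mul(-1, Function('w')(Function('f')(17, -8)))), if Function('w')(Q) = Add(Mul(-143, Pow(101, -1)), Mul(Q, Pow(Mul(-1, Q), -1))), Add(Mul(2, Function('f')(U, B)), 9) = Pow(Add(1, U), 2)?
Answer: Rational(13636658, 101) ≈ 1.3502e+5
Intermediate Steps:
Function('f')(U, B) = Add(Rational(-9, 2), Mul(Rational(1, 2), Pow(Add(1, U), 2)))
Function('w')(Q) = Rational(-244, 101) (Function('w')(Q) = Add(Mul(-143, Rational(1, 101)), Mul(Q, Mul(-1, Pow(Q, -1)))) = Add(Rational(-143, 101), -1) = Rational(-244, 101))
Add(Add(Add(-137713, 142575), 130152), Mul(-1, Function('w')(Function('f')(17, -8)))) = Add(Add(Add(-137713, 142575), 130152), Mul(-1, Rational(-244, 101))) = Add(Add(4862, 130152), Rational(244, 101)) = Add(135014, Rational(244, 101)) = Rational(13636658, 101)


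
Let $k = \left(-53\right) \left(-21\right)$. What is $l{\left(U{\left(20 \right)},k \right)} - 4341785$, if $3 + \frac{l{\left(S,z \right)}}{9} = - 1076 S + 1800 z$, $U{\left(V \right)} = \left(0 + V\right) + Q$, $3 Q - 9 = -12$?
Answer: $13504792$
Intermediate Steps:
$Q = -1$ ($Q = 3 + \frac{1}{3} \left(-12\right) = 3 - 4 = -1$)
$k = 1113$
$U{\left(V \right)} = -1 + V$ ($U{\left(V \right)} = \left(0 + V\right) - 1 = V - 1 = -1 + V$)
$l{\left(S,z \right)} = -27 - 9684 S + 16200 z$ ($l{\left(S,z \right)} = -27 + 9 \left(- 1076 S + 1800 z\right) = -27 - \left(- 16200 z + 9684 S\right) = -27 - 9684 S + 16200 z$)
$l{\left(U{\left(20 \right)},k \right)} - 4341785 = \left(-27 - 9684 \left(-1 + 20\right) + 16200 \cdot 1113\right) - 4341785 = \left(-27 - 183996 + 18030600\right) - 4341785 = 17846577 - 4341785 = 13504792$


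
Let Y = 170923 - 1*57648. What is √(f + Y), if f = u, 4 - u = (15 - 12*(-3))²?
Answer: √110678 ≈ 332.68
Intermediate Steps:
u = -2597 (u = 4 - (15 - 12*(-3))² = 4 - (15 + 36)² = 4 - 1*51² = 4 - 1*2601 = 4 - 2601 = -2597)
f = -2597
Y = 113275 (Y = 170923 - 57648 = 113275)
√(f + Y) = √(-2597 + 113275) = √110678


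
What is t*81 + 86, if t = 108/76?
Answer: 3821/19 ≈ 201.11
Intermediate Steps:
t = 27/19 (t = 108*(1/76) = 27/19 ≈ 1.4211)
t*81 + 86 = (27/19)*81 + 86 = 2187/19 + 86 = 3821/19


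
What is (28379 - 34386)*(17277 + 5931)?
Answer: -139410456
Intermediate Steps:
(28379 - 34386)*(17277 + 5931) = -6007*23208 = -139410456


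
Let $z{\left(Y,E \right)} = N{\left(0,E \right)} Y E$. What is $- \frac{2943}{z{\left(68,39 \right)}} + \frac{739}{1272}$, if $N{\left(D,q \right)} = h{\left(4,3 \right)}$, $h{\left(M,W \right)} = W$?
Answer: $\frac{59333}{281112} \approx 0.21107$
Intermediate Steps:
$N{\left(D,q \right)} = 3$
$z{\left(Y,E \right)} = 3 E Y$ ($z{\left(Y,E \right)} = 3 Y E = 3 E Y$)
$- \frac{2943}{z{\left(68,39 \right)}} + \frac{739}{1272} = - \frac{2943}{3 \cdot 39 \cdot 68} + \frac{739}{1272} = - \frac{2943}{7956} + 739 \cdot \frac{1}{1272} = \left(-2943\right) \frac{1}{7956} + \frac{739}{1272} = - \frac{327}{884} + \frac{739}{1272} = \frac{59333}{281112}$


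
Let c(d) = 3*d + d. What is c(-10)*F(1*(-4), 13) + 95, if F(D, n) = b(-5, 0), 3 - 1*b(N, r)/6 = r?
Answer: -625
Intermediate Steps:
b(N, r) = 18 - 6*r
F(D, n) = 18 (F(D, n) = 18 - 6*0 = 18 + 0 = 18)
c(d) = 4*d
c(-10)*F(1*(-4), 13) + 95 = (4*(-10))*18 + 95 = -40*18 + 95 = -720 + 95 = -625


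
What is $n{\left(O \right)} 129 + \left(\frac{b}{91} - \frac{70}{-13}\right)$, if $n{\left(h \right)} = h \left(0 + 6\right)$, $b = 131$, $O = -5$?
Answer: $- \frac{351549}{91} \approx -3863.2$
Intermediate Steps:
$n{\left(h \right)} = 6 h$ ($n{\left(h \right)} = h 6 = 6 h$)
$n{\left(O \right)} 129 + \left(\frac{b}{91} - \frac{70}{-13}\right) = 6 \left(-5\right) 129 + \left(\frac{131}{91} - \frac{70}{-13}\right) = \left(-30\right) 129 + \left(131 \cdot \frac{1}{91} - - \frac{70}{13}\right) = -3870 + \left(\frac{131}{91} + \frac{70}{13}\right) = -3870 + \frac{621}{91} = - \frac{351549}{91}$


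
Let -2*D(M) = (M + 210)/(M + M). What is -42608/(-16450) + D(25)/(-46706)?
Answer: 3980175811/1536627400 ≈ 2.5902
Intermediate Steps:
D(M) = -(210 + M)/(4*M) (D(M) = -(M + 210)/(2*(M + M)) = -(210 + M)/(2*(2*M)) = -(210 + M)*1/(2*M)/2 = -(210 + M)/(4*M))
-42608/(-16450) + D(25)/(-46706) = -42608/(-16450) + ((¼)*(-210 - 1*25)/25)/(-46706) = -42608*(-1/16450) + ((¼)*(1/25)*(-210 - 25))*(-1/46706) = 21304/8225 + ((¼)*(1/25)*(-235))*(-1/46706) = 21304/8225 - 47/20*(-1/46706) = 21304/8225 + 47/934120 = 3980175811/1536627400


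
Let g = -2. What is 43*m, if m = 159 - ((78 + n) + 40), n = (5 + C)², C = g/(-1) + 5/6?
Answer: -31519/36 ≈ -875.53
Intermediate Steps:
C = 17/6 (C = -2/(-1) + 5/6 = -2*(-1) + 5*(⅙) = 2 + ⅚ = 17/6 ≈ 2.8333)
n = 2209/36 (n = (5 + 17/6)² = (47/6)² = 2209/36 ≈ 61.361)
m = -733/36 (m = 159 - ((78 + 2209/36) + 40) = 159 - (5017/36 + 40) = 159 - 1*6457/36 = 159 - 6457/36 = -733/36 ≈ -20.361)
43*m = 43*(-733/36) = -31519/36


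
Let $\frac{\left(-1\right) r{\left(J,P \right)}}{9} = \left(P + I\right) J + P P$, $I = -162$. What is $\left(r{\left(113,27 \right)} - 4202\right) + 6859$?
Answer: $133391$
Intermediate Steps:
$r{\left(J,P \right)} = - 9 P^{2} - 9 J \left(-162 + P\right)$ ($r{\left(J,P \right)} = - 9 \left(\left(P - 162\right) J + P P\right) = - 9 \left(\left(-162 + P\right) J + P^{2}\right) = - 9 \left(J \left(-162 + P\right) + P^{2}\right) = - 9 \left(P^{2} + J \left(-162 + P\right)\right) = - 9 P^{2} - 9 J \left(-162 + P\right)$)
$\left(r{\left(113,27 \right)} - 4202\right) + 6859 = \left(\left(- 9 \cdot 27^{2} + 1458 \cdot 113 - 1017 \cdot 27\right) - 4202\right) + 6859 = \left(\left(\left(-9\right) 729 + 164754 - 27459\right) - 4202\right) + 6859 = \left(\left(-6561 + 164754 - 27459\right) - 4202\right) + 6859 = \left(130734 - 4202\right) + 6859 = 126532 + 6859 = 133391$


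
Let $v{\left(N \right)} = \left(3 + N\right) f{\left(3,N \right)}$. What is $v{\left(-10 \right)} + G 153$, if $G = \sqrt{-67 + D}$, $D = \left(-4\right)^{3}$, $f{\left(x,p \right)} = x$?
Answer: $-21 + 153 i \sqrt{131} \approx -21.0 + 1751.2 i$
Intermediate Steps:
$D = -64$
$v{\left(N \right)} = 9 + 3 N$ ($v{\left(N \right)} = \left(3 + N\right) 3 = 9 + 3 N$)
$G = i \sqrt{131}$ ($G = \sqrt{-67 - 64} = \sqrt{-131} = i \sqrt{131} \approx 11.446 i$)
$v{\left(-10 \right)} + G 153 = \left(9 + 3 \left(-10\right)\right) + i \sqrt{131} \cdot 153 = \left(9 - 30\right) + 153 i \sqrt{131} = -21 + 153 i \sqrt{131}$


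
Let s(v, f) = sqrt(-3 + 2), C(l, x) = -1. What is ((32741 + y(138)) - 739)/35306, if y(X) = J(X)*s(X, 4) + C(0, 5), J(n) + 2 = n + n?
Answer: 32001/35306 + 137*I/17653 ≈ 0.90639 + 0.0077607*I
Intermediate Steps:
J(n) = -2 + 2*n (J(n) = -2 + (n + n) = -2 + 2*n)
s(v, f) = I (s(v, f) = sqrt(-1) = I)
y(X) = -1 + I*(-2 + 2*X) (y(X) = (-2 + 2*X)*I - 1 = I*(-2 + 2*X) - 1 = -1 + I*(-2 + 2*X))
((32741 + y(138)) - 739)/35306 = ((32741 + (-1 + 2*I*(-1 + 138))) - 739)/35306 = ((32741 + (-1 + 2*I*137)) - 739)*(1/35306) = ((32741 + (-1 + 274*I)) - 739)*(1/35306) = ((32740 + 274*I) - 739)*(1/35306) = (32001 + 274*I)*(1/35306) = 32001/35306 + 137*I/17653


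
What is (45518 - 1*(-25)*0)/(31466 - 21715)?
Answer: 45518/9751 ≈ 4.6680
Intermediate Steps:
(45518 - 1*(-25)*0)/(31466 - 21715) = (45518 + 25*0)/9751 = (45518 + 0)*(1/9751) = 45518*(1/9751) = 45518/9751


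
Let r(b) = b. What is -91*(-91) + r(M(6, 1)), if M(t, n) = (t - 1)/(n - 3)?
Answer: 16557/2 ≈ 8278.5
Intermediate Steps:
M(t, n) = (-1 + t)/(-3 + n)
-91*(-91) + r(M(6, 1)) = -91*(-91) + (-1 + 6)/(-3 + 1) = 8281 + 5/(-2) = 8281 - ½*5 = 8281 - 5/2 = 16557/2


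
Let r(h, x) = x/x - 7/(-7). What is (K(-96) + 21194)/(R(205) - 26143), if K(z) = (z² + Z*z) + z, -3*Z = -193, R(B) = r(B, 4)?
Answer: -24138/26141 ≈ -0.92338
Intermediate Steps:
r(h, x) = 2 (r(h, x) = 1 - 7*(-⅐) = 1 + 1 = 2)
R(B) = 2
Z = 193/3 (Z = -⅓*(-193) = 193/3 ≈ 64.333)
K(z) = z² + 196*z/3 (K(z) = (z² + 193*z/3) + z = z² + 196*z/3)
(K(-96) + 21194)/(R(205) - 26143) = ((⅓)*(-96)*(196 + 3*(-96)) + 21194)/(2 - 26143) = ((⅓)*(-96)*(196 - 288) + 21194)/(-26141) = ((⅓)*(-96)*(-92) + 21194)*(-1/26141) = (2944 + 21194)*(-1/26141) = 24138*(-1/26141) = -24138/26141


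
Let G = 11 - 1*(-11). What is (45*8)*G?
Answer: 7920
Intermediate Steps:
G = 22 (G = 11 + 11 = 22)
(45*8)*G = (45*8)*22 = 360*22 = 7920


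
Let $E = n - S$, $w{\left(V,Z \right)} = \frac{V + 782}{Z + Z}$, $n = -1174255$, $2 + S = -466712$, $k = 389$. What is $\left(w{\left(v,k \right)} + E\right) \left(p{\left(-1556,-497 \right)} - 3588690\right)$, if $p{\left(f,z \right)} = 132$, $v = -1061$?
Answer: $\frac{987691695880383}{389} \approx 2.5391 \cdot 10^{12}$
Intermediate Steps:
$S = -466714$ ($S = -2 - 466712 = -466714$)
$w{\left(V,Z \right)} = \frac{782 + V}{2 Z}$
$E = -707541$ ($E = -1174255 - -466714 = -1174255 + 466714 = -707541$)
$\left(w{\left(v,k \right)} + E\right) \left(p{\left(-1556,-497 \right)} - 3588690\right) = \left(\frac{782 - 1061}{2 \cdot 389} - 707541\right) \left(132 - 3588690\right) = \left(\frac{1}{2} \cdot \frac{1}{389} \left(-279\right) - 707541\right) \left(-3588558\right) = \left(- \frac{279}{778} - 707541\right) \left(-3588558\right) = \left(- \frac{550467177}{778}\right) \left(-3588558\right) = \frac{987691695880383}{389}$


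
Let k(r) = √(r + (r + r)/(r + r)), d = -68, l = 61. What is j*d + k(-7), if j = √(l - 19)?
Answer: -68*√42 + I*√6 ≈ -440.69 + 2.4495*I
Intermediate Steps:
j = √42 (j = √(61 - 19) = √42 ≈ 6.4807)
k(r) = √(1 + r) (k(r) = √(r + (2*r)/((2*r))) = √(r + (2*r)*(1/(2*r))) = √(r + 1) = √(1 + r))
j*d + k(-7) = √42*(-68) + √(1 - 7) = -68*√42 + √(-6) = -68*√42 + I*√6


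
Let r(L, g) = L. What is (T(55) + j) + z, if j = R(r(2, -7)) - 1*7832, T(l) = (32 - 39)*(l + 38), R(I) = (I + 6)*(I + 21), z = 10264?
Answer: 1965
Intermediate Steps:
R(I) = (6 + I)*(21 + I)
T(l) = -266 - 7*l (T(l) = -7*(38 + l) = -266 - 7*l)
j = -7648 (j = (126 + 2**2 + 27*2) - 1*7832 = (126 + 4 + 54) - 7832 = 184 - 7832 = -7648)
(T(55) + j) + z = ((-266 - 7*55) - 7648) + 10264 = ((-266 - 385) - 7648) + 10264 = (-651 - 7648) + 10264 = -8299 + 10264 = 1965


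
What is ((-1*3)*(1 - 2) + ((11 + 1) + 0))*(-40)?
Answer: -600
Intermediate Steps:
((-1*3)*(1 - 2) + ((11 + 1) + 0))*(-40) = (-3*(-1) + (12 + 0))*(-40) = (3 + 12)*(-40) = 15*(-40) = -600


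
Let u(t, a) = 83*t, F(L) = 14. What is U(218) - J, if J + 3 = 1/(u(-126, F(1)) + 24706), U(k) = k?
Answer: 3148807/14248 ≈ 221.00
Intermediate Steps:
J = -42743/14248 (J = -3 + 1/(83*(-126) + 24706) = -3 + 1/(-10458 + 24706) = -3 + 1/14248 = -42743/14248 ≈ -2.9999)
U(218) - J = 218 - 1*(-42743/14248) = 218 + 42743/14248 = 3148807/14248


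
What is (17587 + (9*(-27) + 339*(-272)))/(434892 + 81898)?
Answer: -37432/258395 ≈ -0.14486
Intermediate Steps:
(17587 + (9*(-27) + 339*(-272)))/(434892 + 81898) = (17587 + (-243 - 92208))/516790 = (17587 - 92451)*(1/516790) = -74864*1/516790 = -37432/258395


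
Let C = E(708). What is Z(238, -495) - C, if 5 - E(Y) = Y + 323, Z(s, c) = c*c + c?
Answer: 245556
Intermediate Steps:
Z(s, c) = c + c² (Z(s, c) = c² + c = c + c²)
E(Y) = -318 - Y (E(Y) = 5 - (Y + 323) = 5 - (323 + Y) = 5 + (-323 - Y) = -318 - Y)
C = -1026 (C = -318 - 1*708 = -318 - 708 = -1026)
Z(238, -495) - C = -495*(1 - 495) - 1*(-1026) = -495*(-494) + 1026 = 244530 + 1026 = 245556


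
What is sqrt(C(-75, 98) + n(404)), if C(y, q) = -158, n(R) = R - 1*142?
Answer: 2*sqrt(26) ≈ 10.198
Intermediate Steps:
n(R) = -142 + R (n(R) = R - 142 = -142 + R)
sqrt(C(-75, 98) + n(404)) = sqrt(-158 + (-142 + 404)) = sqrt(-158 + 262) = sqrt(104) = 2*sqrt(26)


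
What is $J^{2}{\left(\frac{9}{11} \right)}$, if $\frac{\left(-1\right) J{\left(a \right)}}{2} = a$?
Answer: $\frac{324}{121} \approx 2.6777$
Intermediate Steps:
$J{\left(a \right)} = - 2 a$
$J^{2}{\left(\frac{9}{11} \right)} = \left(- 2 \cdot \frac{9}{11}\right)^{2} = \left(- 2 \cdot 9 \cdot \frac{1}{11}\right)^{2} = \left(\left(-2\right) \frac{9}{11}\right)^{2} = \left(- \frac{18}{11}\right)^{2} = \frac{324}{121}$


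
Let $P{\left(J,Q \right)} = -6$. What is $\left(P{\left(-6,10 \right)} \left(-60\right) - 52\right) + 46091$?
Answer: $46399$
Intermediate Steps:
$\left(P{\left(-6,10 \right)} \left(-60\right) - 52\right) + 46091 = \left(\left(-6\right) \left(-60\right) - 52\right) + 46091 = \left(360 - 52\right) + 46091 = 308 + 46091 = 46399$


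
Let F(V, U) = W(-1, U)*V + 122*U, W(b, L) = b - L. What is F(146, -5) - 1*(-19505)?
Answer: 19479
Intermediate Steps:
F(V, U) = 122*U + V*(-1 - U) (F(V, U) = (-1 - U)*V + 122*U = V*(-1 - U) + 122*U = 122*U + V*(-1 - U))
F(146, -5) - 1*(-19505) = (122*(-5) - 1*146*(1 - 5)) - 1*(-19505) = (-610 - 1*146*(-4)) + 19505 = (-610 + 584) + 19505 = -26 + 19505 = 19479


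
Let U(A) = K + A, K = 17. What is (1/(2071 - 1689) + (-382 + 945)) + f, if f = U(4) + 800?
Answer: 528689/382 ≈ 1384.0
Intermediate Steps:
U(A) = 17 + A
f = 821 (f = (17 + 4) + 800 = 21 + 800 = 821)
(1/(2071 - 1689) + (-382 + 945)) + f = (1/(2071 - 1689) + (-382 + 945)) + 821 = (1/382 + 563) + 821 = 215067/382 + 821 = 528689/382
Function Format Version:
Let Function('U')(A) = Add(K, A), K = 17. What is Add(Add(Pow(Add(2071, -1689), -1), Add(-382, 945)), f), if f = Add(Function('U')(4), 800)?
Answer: Rational(528689, 382) ≈ 1384.0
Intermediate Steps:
Function('U')(A) = Add(17, A)
f = 821 (f = Add(Add(17, 4), 800) = Add(21, 800) = 821)
Add(Add(Pow(Add(2071, -1689), -1), Add(-382, 945)), f) = Add(Add(Pow(Add(2071, -1689), -1), Add(-382, 945)), 821) = Add(Add(Pow(382, -1), 563), 821) = Add(Add(Rational(1, 382), 563), 821) = Add(Rational(215067, 382), 821) = Rational(528689, 382)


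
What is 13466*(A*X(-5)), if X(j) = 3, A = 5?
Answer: 201990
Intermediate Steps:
13466*(A*X(-5)) = 13466*(5*3) = 13466*15 = 201990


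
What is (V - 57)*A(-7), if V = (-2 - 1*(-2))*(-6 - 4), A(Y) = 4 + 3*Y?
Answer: 969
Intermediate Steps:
V = 0 (V = (-2 + 2)*(-10) = 0*(-10) = 0)
(V - 57)*A(-7) = (0 - 57)*(4 + 3*(-7)) = -57*(4 - 21) = -57*(-17) = 969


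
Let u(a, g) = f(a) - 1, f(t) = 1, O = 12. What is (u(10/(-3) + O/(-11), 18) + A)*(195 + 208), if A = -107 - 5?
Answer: -45136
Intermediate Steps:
u(a, g) = 0 (u(a, g) = 1 - 1 = 0)
A = -112
(u(10/(-3) + O/(-11), 18) + A)*(195 + 208) = (0 - 112)*(195 + 208) = -112*403 = -45136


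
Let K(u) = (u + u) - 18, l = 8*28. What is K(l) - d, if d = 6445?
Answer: -6015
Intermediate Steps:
l = 224
K(u) = -18 + 2*u (K(u) = 2*u - 18 = -18 + 2*u)
K(l) - d = (-18 + 2*224) - 1*6445 = (-18 + 448) - 6445 = 430 - 6445 = -6015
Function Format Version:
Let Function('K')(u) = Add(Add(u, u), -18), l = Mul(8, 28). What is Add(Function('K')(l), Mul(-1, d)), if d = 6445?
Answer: -6015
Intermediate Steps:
l = 224
Function('K')(u) = Add(-18, Mul(2, u)) (Function('K')(u) = Add(Mul(2, u), -18) = Add(-18, Mul(2, u)))
Add(Function('K')(l), Mul(-1, d)) = Add(Add(-18, Mul(2, 224)), Mul(-1, 6445)) = Add(Add(-18, 448), -6445) = Add(430, -6445) = -6015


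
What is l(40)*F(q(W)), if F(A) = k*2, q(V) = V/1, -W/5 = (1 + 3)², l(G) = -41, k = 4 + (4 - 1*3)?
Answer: -410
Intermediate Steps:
k = 5 (k = 4 + (4 - 3) = 4 + 1 = 5)
W = -80 (W = -5*(1 + 3)² = -5*4² = -5*16 = -80)
q(V) = V (q(V) = V*1 = V)
F(A) = 10 (F(A) = 5*2 = 10)
l(40)*F(q(W)) = -41*10 = -410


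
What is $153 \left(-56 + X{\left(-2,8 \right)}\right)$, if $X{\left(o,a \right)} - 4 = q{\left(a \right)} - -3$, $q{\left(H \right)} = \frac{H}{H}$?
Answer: $-7344$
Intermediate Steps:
$q{\left(H \right)} = 1$
$X{\left(o,a \right)} = 8$ ($X{\left(o,a \right)} = 4 + \left(1 - -3\right) = 4 + \left(1 + 3\right) = 4 + 4 = 8$)
$153 \left(-56 + X{\left(-2,8 \right)}\right) = 153 \left(-56 + 8\right) = 153 \left(-48\right) = -7344$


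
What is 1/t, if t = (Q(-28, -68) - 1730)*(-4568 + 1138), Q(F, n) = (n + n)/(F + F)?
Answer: 1/5925570 ≈ 1.6876e-7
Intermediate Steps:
Q(F, n) = n/F (Q(F, n) = (2*n)/((2*F)) = (2*n)*(1/(2*F)) = n/F)
t = 5925570 (t = (-68/(-28) - 1730)*(-4568 + 1138) = (-68*(-1/28) - 1730)*(-3430) = (17/7 - 1730)*(-3430) = -12093/7*(-3430) = 5925570)
1/t = 1/5925570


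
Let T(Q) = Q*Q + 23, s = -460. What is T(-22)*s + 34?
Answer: -233186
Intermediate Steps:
T(Q) = 23 + Q² (T(Q) = Q² + 23 = 23 + Q²)
T(-22)*s + 34 = (23 + (-22)²)*(-460) + 34 = (23 + 484)*(-460) + 34 = 507*(-460) + 34 = -233220 + 34 = -233186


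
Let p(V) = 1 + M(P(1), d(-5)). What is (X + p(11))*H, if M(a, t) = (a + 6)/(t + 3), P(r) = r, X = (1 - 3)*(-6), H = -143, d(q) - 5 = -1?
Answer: -2002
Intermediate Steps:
d(q) = 4 (d(q) = 5 - 1 = 4)
X = 12 (X = -2*(-6) = 12)
M(a, t) = (6 + a)/(3 + t)
p(V) = 2 (p(V) = 1 + (6 + 1)/(3 + 4) = 1 + 7/7 = 1 + (⅐)*7 = 1 + 1 = 2)
(X + p(11))*H = (12 + 2)*(-143) = 14*(-143) = -2002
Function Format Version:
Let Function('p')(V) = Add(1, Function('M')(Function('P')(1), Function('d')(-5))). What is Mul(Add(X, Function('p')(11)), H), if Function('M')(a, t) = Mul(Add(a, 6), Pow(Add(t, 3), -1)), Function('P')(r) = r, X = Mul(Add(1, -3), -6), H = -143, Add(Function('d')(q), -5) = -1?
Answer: -2002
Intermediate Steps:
Function('d')(q) = 4 (Function('d')(q) = Add(5, -1) = 4)
X = 12 (X = Mul(-2, -6) = 12)
Function('M')(a, t) = Mul(Pow(Add(3, t), -1), Add(6, a)) (Function('M')(a, t) = Mul(Add(6, a), Pow(Add(3, t), -1)) = Mul(Pow(Add(3, t), -1), Add(6, a)))
Function('p')(V) = 2 (Function('p')(V) = Add(1, Mul(Pow(Add(3, 4), -1), Add(6, 1))) = Add(1, Mul(Pow(7, -1), 7)) = Add(1, Mul(Rational(1, 7), 7)) = Add(1, 1) = 2)
Mul(Add(X, Function('p')(11)), H) = Mul(Add(12, 2), -143) = Mul(14, -143) = -2002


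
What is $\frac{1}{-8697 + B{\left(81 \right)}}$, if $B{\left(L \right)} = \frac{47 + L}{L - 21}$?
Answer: $- \frac{15}{130423} \approx -0.00011501$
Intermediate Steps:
$B{\left(L \right)} = \frac{47 + L}{-21 + L}$
$\frac{1}{-8697 + B{\left(81 \right)}} = \frac{1}{-8697 + \frac{47 + 81}{-21 + 81}} = \frac{1}{-8697 + \frac{1}{60} \cdot 128} = \frac{1}{-8697 + \frac{32}{15}} = \frac{1}{- \frac{130423}{15}} = - \frac{15}{130423}$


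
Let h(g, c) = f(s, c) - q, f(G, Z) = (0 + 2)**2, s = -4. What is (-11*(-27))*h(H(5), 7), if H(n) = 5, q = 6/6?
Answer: 891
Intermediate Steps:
q = 1 (q = 6*(1/6) = 1)
f(G, Z) = 4 (f(G, Z) = 2**2 = 4)
h(g, c) = 3 (h(g, c) = 4 - 1*1 = 4 - 1 = 3)
(-11*(-27))*h(H(5), 7) = -11*(-27)*3 = 297*3 = 891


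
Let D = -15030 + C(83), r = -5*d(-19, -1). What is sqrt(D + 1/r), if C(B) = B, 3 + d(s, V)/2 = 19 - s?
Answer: I*sqrt(73240314)/70 ≈ 122.26*I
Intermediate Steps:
d(s, V) = 32 - 2*s (d(s, V) = -6 + 2*(19 - s) = -6 + (38 - 2*s) = 32 - 2*s)
r = -350 (r = -5*(32 - 2*(-19)) = -5*(32 + 38) = -5*70 = -350)
D = -14947 (D = -15030 + 83 = -14947)
sqrt(D + 1/r) = sqrt(-14947 + 1/(-350)) = sqrt(-14947 - 1/350) = sqrt(-5231451/350) = I*sqrt(73240314)/70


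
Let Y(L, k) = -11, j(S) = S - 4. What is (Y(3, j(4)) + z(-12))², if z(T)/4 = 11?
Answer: 1089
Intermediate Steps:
j(S) = -4 + S
z(T) = 44 (z(T) = 4*11 = 44)
(Y(3, j(4)) + z(-12))² = (-11 + 44)² = 33² = 1089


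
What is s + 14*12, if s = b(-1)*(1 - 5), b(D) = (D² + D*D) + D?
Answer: 164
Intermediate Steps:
b(D) = D + 2*D² (b(D) = (D² + D²) + D = 2*D² + D = D + 2*D²)
s = -4 (s = (-(1 + 2*(-1)))*(1 - 5) = -(1 - 2)*(-4) = -1*(-1)*(-4) = 1*(-4) = -4)
s + 14*12 = -4 + 14*12 = -4 + 168 = 164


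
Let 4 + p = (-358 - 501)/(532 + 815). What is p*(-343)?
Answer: 2142721/1347 ≈ 1590.7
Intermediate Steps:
p = -6247/1347 (p = -4 + (-358 - 501)/(532 + 815) = -4 - 859/1347 = -6247/1347 ≈ -4.6377)
p*(-343) = -6247/1347*(-343) = 2142721/1347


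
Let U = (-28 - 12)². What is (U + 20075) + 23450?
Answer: 45125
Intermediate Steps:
U = 1600 (U = (-40)² = 1600)
(U + 20075) + 23450 = (1600 + 20075) + 23450 = 21675 + 23450 = 45125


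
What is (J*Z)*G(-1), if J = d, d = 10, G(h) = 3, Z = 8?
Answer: 240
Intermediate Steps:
J = 10
(J*Z)*G(-1) = (10*8)*3 = 80*3 = 240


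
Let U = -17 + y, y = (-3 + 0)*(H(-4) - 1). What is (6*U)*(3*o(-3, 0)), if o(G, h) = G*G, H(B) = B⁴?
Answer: -126684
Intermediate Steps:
o(G, h) = G²
y = -765 (y = (-3 + 0)*((-4)⁴ - 1) = -3*(256 - 1) = -3*255 = -765)
U = -782 (U = -17 - 765 = -782)
(6*U)*(3*o(-3, 0)) = (6*(-782))*(3*(-3)²) = -14076*9 = -4692*27 = -126684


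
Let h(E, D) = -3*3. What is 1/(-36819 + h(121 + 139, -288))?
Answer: -1/36828 ≈ -2.7153e-5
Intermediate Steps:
h(E, D) = -9
1/(-36819 + h(121 + 139, -288)) = 1/(-36819 - 9) = 1/(-36828) = -1/36828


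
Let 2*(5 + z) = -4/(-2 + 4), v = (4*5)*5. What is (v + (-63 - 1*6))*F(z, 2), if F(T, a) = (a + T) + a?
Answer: -62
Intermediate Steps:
v = 100 (v = 20*5 = 100)
z = -6 (z = -5 + (-4/(-2 + 4))/2 = -5 + (-4/2)/2 = -5 + ((½)*(-4))/2 = -5 + (½)*(-2) = -5 - 1 = -6)
F(T, a) = T + 2*a (F(T, a) = (T + a) + a = T + 2*a)
(v + (-63 - 1*6))*F(z, 2) = (100 + (-63 - 1*6))*(-6 + 2*2) = (100 + (-63 - 6))*(-6 + 4) = (100 - 69)*(-2) = 31*(-2) = -62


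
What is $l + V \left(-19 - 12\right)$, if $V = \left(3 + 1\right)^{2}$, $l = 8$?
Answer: $-488$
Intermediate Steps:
$V = 16$ ($V = 4^{2} = 16$)
$l + V \left(-19 - 12\right) = 8 + 16 \left(-19 - 12\right) = 8 + 16 \left(-31\right) = 8 - 496 = -488$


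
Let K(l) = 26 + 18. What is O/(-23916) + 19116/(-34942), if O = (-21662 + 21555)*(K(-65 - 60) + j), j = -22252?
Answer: -10436039426/104459109 ≈ -99.906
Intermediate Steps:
K(l) = 44
O = 2376256 (O = (-21662 + 21555)*(44 - 22252) = -107*(-22208) = 2376256)
O/(-23916) + 19116/(-34942) = 2376256/(-23916) + 19116/(-34942) = 2376256*(-1/23916) + 19116*(-1/34942) = -594064/5979 - 9558/17471 = -10436039426/104459109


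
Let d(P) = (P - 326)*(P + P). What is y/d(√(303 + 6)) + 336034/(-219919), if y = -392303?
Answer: 15057853701/46608313346 + 63945389*√309/32743803 ≈ 34.652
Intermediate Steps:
d(P) = 2*P*(-326 + P) (d(P) = (-326 + P)*(2*P) = 2*P*(-326 + P))
y/d(√(303 + 6)) + 336034/(-219919) = -392303*1/(2*(-326 + √(303 + 6))*√(303 + 6)) + 336034/(-219919) = -392303*√309/(618*(-326 + √309)) + 336034*(-1/219919) = -392303*√309/(618*(-326 + √309)) - 336034/219919 = -336034/219919 - 392303*√309/(618*(-326 + √309))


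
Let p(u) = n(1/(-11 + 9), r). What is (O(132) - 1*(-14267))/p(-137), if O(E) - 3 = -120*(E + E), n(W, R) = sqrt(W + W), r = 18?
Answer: 17410*I ≈ 17410.0*I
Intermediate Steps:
n(W, R) = sqrt(2)*sqrt(W) (n(W, R) = sqrt(2*W) = sqrt(2)*sqrt(W))
O(E) = 3 - 240*E (O(E) = 3 - 120*(E + E) = 3 - 240*E)
p(u) = I (p(u) = sqrt(2)*sqrt(1/(-11 + 9)) = sqrt(2)*sqrt(1/(-2)) = sqrt(2)*sqrt(-1/2) = sqrt(2)*(I*sqrt(2)/2) = I)
(O(132) - 1*(-14267))/p(-137) = ((3 - 240*132) - 1*(-14267))/I = ((3 - 31680) + 14267)*(-I) = (-31677 + 14267)*(-I) = -(-17410)*I = 17410*I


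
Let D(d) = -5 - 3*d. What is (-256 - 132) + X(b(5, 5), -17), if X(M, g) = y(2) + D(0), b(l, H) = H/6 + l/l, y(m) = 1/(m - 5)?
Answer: -1180/3 ≈ -393.33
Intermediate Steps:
y(m) = 1/(-5 + m)
b(l, H) = 1 + H/6 (b(l, H) = H*(⅙) + 1 = H/6 + 1 = 1 + H/6)
X(M, g) = -16/3 (X(M, g) = 1/(-5 + 2) + (-5 - 3*0) = 1/(-3) + (-5 + 0) = -⅓ - 5 = -16/3)
(-256 - 132) + X(b(5, 5), -17) = (-256 - 132) - 16/3 = -388 - 16/3 = -1180/3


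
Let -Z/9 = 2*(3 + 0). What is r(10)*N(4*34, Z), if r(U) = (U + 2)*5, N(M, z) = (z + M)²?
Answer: 403440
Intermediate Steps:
Z = -54 (Z = -18*(3 + 0) = -18*3 = -9*6 = -54)
N(M, z) = (M + z)²
r(U) = 10 + 5*U (r(U) = (2 + U)*5 = 10 + 5*U)
r(10)*N(4*34, Z) = (10 + 5*10)*(4*34 - 54)² = (10 + 50)*(136 - 54)² = 60*82² = 60*6724 = 403440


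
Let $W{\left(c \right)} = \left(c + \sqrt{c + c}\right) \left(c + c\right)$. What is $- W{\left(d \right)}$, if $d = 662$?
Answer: $-876488 - 2648 \sqrt{331} \approx -9.2466 \cdot 10^{5}$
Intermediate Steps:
$W{\left(c \right)} = 2 c \left(c + \sqrt{2} \sqrt{c}\right)$ ($W{\left(c \right)} = \left(c + \sqrt{2 c}\right) 2 c = \left(c + \sqrt{2} \sqrt{c}\right) 2 c = 2 c \left(c + \sqrt{2} \sqrt{c}\right)$)
$- W{\left(d \right)} = - (2 \cdot 662^{2} + 2 \sqrt{2} \cdot 662^{\frac{3}{2}}) = - (2 \cdot 438244 + 2 \sqrt{2} \cdot 662 \sqrt{662}) = - (876488 + 2648 \sqrt{331}) = -876488 - 2648 \sqrt{331}$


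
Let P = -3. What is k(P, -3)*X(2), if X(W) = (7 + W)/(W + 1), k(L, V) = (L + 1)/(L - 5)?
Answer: 3/4 ≈ 0.75000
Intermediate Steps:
k(L, V) = (1 + L)/(-5 + L)
X(W) = (7 + W)/(1 + W)
k(P, -3)*X(2) = ((1 - 3)/(-5 - 3))*((7 + 2)/(1 + 2)) = (-2/(-8))*(9/3) = (-1/8*(-2))*((1/3)*9) = (1/4)*3 = 3/4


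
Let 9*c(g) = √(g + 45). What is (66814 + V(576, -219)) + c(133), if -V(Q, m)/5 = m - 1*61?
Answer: 68214 + √178/9 ≈ 68216.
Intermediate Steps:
c(g) = √(45 + g)/9 (c(g) = √(g + 45)/9 = √(45 + g)/9)
V(Q, m) = 305 - 5*m (V(Q, m) = -5*(m - 1*61) = -5*(m - 61) = -5*(-61 + m) = 305 - 5*m)
(66814 + V(576, -219)) + c(133) = (66814 + (305 - 5*(-219))) + √(45 + 133)/9 = (66814 + (305 + 1095)) + √178/9 = (66814 + 1400) + √178/9 = 68214 + √178/9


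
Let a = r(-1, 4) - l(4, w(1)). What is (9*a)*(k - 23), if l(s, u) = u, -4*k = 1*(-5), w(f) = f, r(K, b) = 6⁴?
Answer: -1013985/4 ≈ -2.5350e+5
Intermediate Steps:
r(K, b) = 1296
k = 5/4 (k = -(-5)/4 = -¼*(-5) = 5/4 ≈ 1.2500)
a = 1295 (a = 1296 - 1*1 = 1296 - 1 = 1295)
(9*a)*(k - 23) = (9*1295)*(5/4 - 23) = 11655*(-87/4) = -1013985/4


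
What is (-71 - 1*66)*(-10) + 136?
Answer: 1506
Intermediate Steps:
(-71 - 1*66)*(-10) + 136 = (-71 - 66)*(-10) + 136 = -137*(-10) + 136 = 1370 + 136 = 1506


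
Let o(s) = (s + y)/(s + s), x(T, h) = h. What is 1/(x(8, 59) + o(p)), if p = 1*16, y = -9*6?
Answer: 16/925 ≈ 0.017297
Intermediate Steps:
y = -54
p = 16
o(s) = (-54 + s)/(2*s) (o(s) = (s - 54)/(s + s) = (-54 + s)/((2*s)) = (-54 + s)*(1/(2*s)) = (-54 + s)/(2*s))
1/(x(8, 59) + o(p)) = 1/(59 + (1/2)*(-54 + 16)/16) = 1/(59 + (1/2)*(1/16)*(-38)) = 1/(59 - 19/16) = 1/(925/16) = 16/925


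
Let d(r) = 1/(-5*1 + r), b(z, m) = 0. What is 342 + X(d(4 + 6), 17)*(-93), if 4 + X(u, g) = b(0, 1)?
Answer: 714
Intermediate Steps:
d(r) = 1/(-5 + r)
X(u, g) = -4 (X(u, g) = -4 + 0 = -4)
342 + X(d(4 + 6), 17)*(-93) = 342 - 4*(-93) = 342 + 372 = 714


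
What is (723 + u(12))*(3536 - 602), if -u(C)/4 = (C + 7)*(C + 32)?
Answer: -7690014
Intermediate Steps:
u(C) = -4*(7 + C)*(32 + C) (u(C) = -4*(C + 7)*(C + 32) = -4*(7 + C)*(32 + C))
(723 + u(12))*(3536 - 602) = (723 + (-896 - 156*12 - 4*12²))*(3536 - 602) = (723 + (-896 - 1872 - 4*144))*2934 = (723 + (-896 - 1872 - 576))*2934 = (723 - 3344)*2934 = -2621*2934 = -7690014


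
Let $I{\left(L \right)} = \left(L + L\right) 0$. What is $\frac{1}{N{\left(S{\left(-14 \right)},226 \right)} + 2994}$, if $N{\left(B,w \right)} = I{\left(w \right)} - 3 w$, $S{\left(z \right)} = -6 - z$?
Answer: $\frac{1}{2316} \approx 0.00043178$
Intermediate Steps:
$I{\left(L \right)} = 0$ ($I{\left(L \right)} = 2 L 0 = 0$)
$N{\left(B,w \right)} = - 3 w$ ($N{\left(B,w \right)} = 0 - 3 w = - 3 w$)
$\frac{1}{N{\left(S{\left(-14 \right)},226 \right)} + 2994} = \frac{1}{\left(-3\right) 226 + 2994} = \frac{1}{-678 + 2994} = \frac{1}{2316}$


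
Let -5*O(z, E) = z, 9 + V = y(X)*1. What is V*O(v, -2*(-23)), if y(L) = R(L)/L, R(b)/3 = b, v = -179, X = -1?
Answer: -1074/5 ≈ -214.80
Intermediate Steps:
R(b) = 3*b
y(L) = 3 (y(L) = (3*L)/L = 3)
V = -6 (V = -9 + 3*1 = -9 + 3 = -6)
O(z, E) = -z/5
V*O(v, -2*(-23)) = -(-6)*(-179)/5 = -6*179/5 = -1074/5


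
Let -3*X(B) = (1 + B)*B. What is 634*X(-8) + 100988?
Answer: 267460/3 ≈ 89153.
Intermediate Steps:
X(B) = -B*(1 + B)/3 (X(B) = -(1 + B)*B/3 = -B*(1 + B)/3)
634*X(-8) + 100988 = 634*(-1/3*(-8)*(1 - 8)) + 100988 = 634*(-1/3*(-8)*(-7)) + 100988 = 634*(-56/3) + 100988 = -35504/3 + 100988 = 267460/3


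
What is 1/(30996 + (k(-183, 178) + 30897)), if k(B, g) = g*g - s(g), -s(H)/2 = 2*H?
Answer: 1/94289 ≈ 1.0606e-5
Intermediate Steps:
s(H) = -4*H
k(B, g) = g**2 + 4*g (k(B, g) = g*g - (-4)*g = g**2 + 4*g)
1/(30996 + (k(-183, 178) + 30897)) = 1/(30996 + (178*(4 + 178) + 30897)) = 1/(30996 + (178*182 + 30897)) = 1/(30996 + (32396 + 30897)) = 1/(30996 + 63293) = 1/94289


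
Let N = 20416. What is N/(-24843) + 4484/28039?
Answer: -461048212/696572877 ≈ -0.66188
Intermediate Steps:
N/(-24843) + 4484/28039 = 20416/(-24843) + 4484/28039 = 20416*(-1/24843) + 4484*(1/28039) = -20416/24843 + 4484/28039 = -461048212/696572877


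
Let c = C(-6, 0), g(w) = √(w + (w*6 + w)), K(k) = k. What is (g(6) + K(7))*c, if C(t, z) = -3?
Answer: -21 - 12*√3 ≈ -41.785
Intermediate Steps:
g(w) = 2*√2*√w (g(w) = √(w + (6*w + w)) = √(w + 7*w) = √(8*w) = 2*√2*√w)
c = -3
(g(6) + K(7))*c = (2*√2*√6 + 7)*(-3) = (4*√3 + 7)*(-3) = (7 + 4*√3)*(-3) = -21 - 12*√3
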